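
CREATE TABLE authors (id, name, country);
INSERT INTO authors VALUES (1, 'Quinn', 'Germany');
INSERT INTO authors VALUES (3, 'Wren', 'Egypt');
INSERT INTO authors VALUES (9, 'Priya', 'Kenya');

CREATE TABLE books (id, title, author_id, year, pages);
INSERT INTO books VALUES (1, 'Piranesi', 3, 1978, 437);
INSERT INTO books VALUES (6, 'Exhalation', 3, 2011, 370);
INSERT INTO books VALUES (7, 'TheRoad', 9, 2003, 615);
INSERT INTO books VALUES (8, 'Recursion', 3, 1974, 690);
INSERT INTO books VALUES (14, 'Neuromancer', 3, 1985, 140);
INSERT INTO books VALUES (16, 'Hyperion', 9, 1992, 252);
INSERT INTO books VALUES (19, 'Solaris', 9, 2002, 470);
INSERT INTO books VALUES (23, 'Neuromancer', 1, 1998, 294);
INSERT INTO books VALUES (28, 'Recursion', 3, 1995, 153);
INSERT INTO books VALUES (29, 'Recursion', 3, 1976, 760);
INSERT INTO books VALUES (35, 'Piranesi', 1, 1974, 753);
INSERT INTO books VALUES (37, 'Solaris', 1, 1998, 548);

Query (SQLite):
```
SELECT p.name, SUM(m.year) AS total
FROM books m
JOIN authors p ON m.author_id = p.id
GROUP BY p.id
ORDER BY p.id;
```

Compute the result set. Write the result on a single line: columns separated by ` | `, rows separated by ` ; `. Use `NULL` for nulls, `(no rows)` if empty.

Join each books row to its authors via author_id.
Group joined rows by authors.id; compute SUM(m.year) per group.
  1: ids {23, 35, 37} → SUM(m.year)=5970
  3: ids {1, 6, 8, 14, 28, 29} → SUM(m.year)=11919
  9: ids {7, 16, 19} → SUM(m.year)=5997

Quinn | 5970 ; Wren | 11919 ; Priya | 5997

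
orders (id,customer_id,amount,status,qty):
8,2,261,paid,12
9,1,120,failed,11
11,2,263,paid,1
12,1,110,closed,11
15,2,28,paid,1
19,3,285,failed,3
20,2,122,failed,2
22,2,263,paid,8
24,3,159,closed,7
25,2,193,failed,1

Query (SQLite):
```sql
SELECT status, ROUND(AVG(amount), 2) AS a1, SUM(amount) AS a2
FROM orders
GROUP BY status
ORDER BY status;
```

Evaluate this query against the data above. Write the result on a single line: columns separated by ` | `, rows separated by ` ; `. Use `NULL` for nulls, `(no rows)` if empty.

Group orders by status.
Per group compute: ROUND(AVG(amount), 2), SUM(amount).
  closed: ids {12, 24} → ROUND(AVG(amount), 2)=134.5, SUM(amount)=269
  failed: ids {9, 19, 20, 25} → ROUND(AVG(amount), 2)=180, SUM(amount)=720
  paid: ids {8, 11, 15, 22} → ROUND(AVG(amount), 2)=203.75, SUM(amount)=815

closed | 134.5 | 269 ; failed | 180 | 720 ; paid | 203.75 | 815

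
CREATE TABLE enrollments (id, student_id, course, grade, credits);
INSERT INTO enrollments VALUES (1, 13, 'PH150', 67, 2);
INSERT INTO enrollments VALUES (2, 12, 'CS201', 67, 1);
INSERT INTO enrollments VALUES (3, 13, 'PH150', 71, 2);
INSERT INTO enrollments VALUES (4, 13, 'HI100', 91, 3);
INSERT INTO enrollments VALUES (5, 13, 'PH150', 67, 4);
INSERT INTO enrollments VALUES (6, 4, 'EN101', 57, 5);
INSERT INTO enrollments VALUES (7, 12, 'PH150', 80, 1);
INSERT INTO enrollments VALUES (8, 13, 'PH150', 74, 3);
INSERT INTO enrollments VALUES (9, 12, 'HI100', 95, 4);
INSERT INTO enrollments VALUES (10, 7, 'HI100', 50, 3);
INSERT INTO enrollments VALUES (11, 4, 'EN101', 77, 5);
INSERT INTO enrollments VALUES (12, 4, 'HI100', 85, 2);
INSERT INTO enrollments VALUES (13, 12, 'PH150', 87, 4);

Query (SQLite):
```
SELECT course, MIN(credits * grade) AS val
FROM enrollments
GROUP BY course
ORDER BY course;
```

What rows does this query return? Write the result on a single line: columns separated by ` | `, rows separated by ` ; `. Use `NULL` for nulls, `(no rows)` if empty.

For each row compute credits * grade.
Group by course; take MIN of the expression per group.
  CS201: ids {2} → MIN(credits * grade)=67
  EN101: ids {6, 11} → MIN(credits * grade)=285
  HI100: ids {4, 9, 10, 12} → MIN(credits * grade)=150
  PH150: ids {1, 3, 5, 7, 8, 13} → MIN(credits * grade)=80

CS201 | 67 ; EN101 | 285 ; HI100 | 150 ; PH150 | 80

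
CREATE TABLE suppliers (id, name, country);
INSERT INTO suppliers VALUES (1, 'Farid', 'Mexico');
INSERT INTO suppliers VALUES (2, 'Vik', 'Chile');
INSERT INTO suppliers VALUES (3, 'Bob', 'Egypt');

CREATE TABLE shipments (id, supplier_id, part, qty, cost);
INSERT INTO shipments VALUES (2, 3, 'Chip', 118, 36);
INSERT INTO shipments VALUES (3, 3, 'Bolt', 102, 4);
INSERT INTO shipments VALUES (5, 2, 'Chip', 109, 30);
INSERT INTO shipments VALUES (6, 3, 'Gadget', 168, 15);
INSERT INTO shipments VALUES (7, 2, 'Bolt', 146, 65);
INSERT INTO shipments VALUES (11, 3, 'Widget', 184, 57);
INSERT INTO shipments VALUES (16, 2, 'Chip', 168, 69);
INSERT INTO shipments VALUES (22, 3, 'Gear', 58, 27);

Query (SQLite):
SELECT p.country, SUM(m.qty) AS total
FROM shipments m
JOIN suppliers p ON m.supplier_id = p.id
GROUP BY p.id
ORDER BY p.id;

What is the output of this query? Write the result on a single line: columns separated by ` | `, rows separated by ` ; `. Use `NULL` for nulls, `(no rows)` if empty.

Join each shipments row to its suppliers via supplier_id.
Group joined rows by suppliers.id; compute SUM(m.qty) per group.
  2: ids {5, 7, 16} → SUM(m.qty)=423
  3: ids {2, 3, 6, 11, 22} → SUM(m.qty)=630

Chile | 423 ; Egypt | 630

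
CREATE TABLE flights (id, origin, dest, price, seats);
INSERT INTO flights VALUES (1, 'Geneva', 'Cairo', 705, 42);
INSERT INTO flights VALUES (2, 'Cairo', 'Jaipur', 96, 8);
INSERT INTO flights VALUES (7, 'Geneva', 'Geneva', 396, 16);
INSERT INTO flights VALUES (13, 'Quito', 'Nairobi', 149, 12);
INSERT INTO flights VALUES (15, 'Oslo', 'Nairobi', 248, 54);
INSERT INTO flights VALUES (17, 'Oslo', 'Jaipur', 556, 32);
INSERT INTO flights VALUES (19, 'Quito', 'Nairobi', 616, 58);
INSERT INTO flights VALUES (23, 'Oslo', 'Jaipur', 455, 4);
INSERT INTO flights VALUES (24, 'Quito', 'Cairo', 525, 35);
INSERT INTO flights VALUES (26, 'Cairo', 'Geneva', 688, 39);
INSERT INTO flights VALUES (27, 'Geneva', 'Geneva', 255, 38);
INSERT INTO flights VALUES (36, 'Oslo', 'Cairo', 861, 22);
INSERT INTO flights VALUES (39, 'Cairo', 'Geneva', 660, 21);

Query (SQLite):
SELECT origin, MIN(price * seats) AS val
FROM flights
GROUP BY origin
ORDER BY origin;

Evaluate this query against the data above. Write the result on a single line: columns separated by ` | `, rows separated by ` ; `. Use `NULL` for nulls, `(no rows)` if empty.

For each row compute price * seats.
Group by origin; take MIN of the expression per group.
  Cairo: ids {2, 26, 39} → MIN(price * seats)=768
  Geneva: ids {1, 7, 27} → MIN(price * seats)=6336
  Oslo: ids {15, 17, 23, 36} → MIN(price * seats)=1820
  Quito: ids {13, 19, 24} → MIN(price * seats)=1788

Cairo | 768 ; Geneva | 6336 ; Oslo | 1820 ; Quito | 1788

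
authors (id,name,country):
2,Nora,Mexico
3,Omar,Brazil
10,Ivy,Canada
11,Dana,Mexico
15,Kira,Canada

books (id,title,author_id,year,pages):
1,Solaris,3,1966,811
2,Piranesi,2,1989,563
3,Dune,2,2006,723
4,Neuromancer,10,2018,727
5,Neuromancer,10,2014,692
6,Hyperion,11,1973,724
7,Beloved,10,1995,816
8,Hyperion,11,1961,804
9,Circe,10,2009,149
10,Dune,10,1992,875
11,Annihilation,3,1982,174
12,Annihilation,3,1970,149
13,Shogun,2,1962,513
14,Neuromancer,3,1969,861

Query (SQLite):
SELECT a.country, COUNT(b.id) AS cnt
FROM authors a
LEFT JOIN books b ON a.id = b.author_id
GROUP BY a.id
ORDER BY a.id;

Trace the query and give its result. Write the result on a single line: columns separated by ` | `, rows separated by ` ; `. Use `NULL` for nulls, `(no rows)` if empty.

Mexico | 3 ; Brazil | 4 ; Canada | 5 ; Mexico | 2 ; Canada | 0

LEFT JOIN keeps every authors row; unmatched ones get NULL for books columns.
Group by authors.id and compute COUNT(b.id). COUNT(col) of an all-NULL group is 0.
  2: ids {2, 3, 13} → COUNT(b.id)=3
  3: ids {1, 11, 12, 14} → COUNT(b.id)=4
  10: ids {4, 5, 7, 9, 10} → COUNT(b.id)=5
  11: ids {6, 8} → COUNT(b.id)=2
  15: ids {—} → COUNT(b.id)=0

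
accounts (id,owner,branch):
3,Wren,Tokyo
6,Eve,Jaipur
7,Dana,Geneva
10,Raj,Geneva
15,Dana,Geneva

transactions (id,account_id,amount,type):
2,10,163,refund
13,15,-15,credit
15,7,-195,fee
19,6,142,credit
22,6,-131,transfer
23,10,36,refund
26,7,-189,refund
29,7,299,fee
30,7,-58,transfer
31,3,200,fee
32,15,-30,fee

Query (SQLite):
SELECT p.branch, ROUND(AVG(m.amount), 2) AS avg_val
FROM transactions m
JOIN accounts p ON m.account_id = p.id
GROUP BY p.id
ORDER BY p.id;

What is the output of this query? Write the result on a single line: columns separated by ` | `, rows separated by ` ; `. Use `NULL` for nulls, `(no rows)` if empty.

Join each transactions row to its accounts via account_id.
Group joined rows by accounts.id; compute ROUND(AVG(m.amount), 2) per group.
  3: ids {31} → ROUND(AVG(m.amount), 2)=200
  6: ids {19, 22} → ROUND(AVG(m.amount), 2)=5.5
  7: ids {15, 26, 29, 30} → ROUND(AVG(m.amount), 2)=-35.75
  10: ids {2, 23} → ROUND(AVG(m.amount), 2)=99.5
  15: ids {13, 32} → ROUND(AVG(m.amount), 2)=-22.5

Tokyo | 200 ; Jaipur | 5.5 ; Geneva | -35.75 ; Geneva | 99.5 ; Geneva | -22.5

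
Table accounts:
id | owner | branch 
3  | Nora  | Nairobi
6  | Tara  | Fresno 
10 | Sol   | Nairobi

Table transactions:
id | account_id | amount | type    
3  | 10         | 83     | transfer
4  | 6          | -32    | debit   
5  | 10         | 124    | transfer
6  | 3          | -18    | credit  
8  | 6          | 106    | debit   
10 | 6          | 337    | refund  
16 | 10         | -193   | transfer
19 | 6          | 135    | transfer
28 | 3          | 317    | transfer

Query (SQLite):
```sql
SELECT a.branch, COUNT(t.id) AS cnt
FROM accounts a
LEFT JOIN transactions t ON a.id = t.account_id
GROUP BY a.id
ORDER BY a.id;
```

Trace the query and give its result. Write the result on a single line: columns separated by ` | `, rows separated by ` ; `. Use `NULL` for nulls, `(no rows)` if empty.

Nairobi | 2 ; Fresno | 4 ; Nairobi | 3

LEFT JOIN keeps every accounts row; unmatched ones get NULL for transactions columns.
Group by accounts.id and compute COUNT(t.id). COUNT(col) of an all-NULL group is 0.
  3: ids {6, 28} → COUNT(t.id)=2
  6: ids {4, 8, 10, 19} → COUNT(t.id)=4
  10: ids {3, 5, 16} → COUNT(t.id)=3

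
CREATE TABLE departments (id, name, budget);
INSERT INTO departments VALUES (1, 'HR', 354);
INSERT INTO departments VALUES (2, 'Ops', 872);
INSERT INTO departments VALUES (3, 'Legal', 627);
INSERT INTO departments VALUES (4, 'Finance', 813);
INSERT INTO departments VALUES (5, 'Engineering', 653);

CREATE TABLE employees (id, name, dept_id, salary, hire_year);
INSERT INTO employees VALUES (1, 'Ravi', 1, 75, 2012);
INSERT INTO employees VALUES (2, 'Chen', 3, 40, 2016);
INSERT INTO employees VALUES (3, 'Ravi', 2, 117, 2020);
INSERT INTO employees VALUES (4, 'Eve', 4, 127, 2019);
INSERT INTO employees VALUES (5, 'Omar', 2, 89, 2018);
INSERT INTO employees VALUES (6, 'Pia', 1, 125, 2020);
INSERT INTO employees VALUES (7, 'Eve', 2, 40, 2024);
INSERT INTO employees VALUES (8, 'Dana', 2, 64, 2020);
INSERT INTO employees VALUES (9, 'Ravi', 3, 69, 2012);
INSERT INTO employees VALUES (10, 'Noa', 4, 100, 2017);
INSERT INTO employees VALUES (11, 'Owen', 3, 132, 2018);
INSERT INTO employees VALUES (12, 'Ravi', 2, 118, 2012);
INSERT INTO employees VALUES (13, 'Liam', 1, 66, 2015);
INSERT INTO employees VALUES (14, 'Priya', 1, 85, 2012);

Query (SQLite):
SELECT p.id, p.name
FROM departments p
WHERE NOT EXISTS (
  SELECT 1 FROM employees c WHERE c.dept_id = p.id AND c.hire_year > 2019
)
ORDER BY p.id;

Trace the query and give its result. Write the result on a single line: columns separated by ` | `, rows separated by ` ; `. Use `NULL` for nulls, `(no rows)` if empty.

For each departments row, check whether any employees with matching dept_id has hire_year > 2019.
Keep rows where that is false.

3 | Legal ; 4 | Finance ; 5 | Engineering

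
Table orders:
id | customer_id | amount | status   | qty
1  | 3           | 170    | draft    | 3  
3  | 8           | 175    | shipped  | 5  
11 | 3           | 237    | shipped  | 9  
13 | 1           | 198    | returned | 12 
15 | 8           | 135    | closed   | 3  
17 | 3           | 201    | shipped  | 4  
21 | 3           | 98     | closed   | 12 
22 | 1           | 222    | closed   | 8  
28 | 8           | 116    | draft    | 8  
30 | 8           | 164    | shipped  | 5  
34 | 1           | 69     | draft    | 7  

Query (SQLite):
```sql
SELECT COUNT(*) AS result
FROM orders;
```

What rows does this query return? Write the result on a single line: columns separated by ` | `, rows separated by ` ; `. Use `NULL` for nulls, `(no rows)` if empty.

11

All qty values: [3, 5, 9, 12, 3, 4, 12, 8, 8, 5, 7].
COUNT(*) counts rows → 11.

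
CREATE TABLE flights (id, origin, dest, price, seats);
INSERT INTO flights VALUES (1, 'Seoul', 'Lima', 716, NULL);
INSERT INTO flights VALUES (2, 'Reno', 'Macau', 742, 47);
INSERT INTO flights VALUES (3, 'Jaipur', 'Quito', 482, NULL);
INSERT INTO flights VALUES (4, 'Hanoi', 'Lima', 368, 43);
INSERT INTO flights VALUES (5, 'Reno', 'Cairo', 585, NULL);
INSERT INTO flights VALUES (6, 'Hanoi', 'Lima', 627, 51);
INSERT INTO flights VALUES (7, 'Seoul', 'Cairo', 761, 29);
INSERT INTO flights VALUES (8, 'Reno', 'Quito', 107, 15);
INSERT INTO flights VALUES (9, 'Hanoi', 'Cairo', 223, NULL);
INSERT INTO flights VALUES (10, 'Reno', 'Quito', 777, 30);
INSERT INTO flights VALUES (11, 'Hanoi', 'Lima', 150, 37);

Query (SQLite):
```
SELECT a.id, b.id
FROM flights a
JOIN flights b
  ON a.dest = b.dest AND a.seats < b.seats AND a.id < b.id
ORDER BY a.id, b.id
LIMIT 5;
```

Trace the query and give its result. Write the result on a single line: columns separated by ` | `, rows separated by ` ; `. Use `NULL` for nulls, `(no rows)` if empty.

4 | 6 ; 8 | 10

Pairs (a,b) with same dest, a.seats < b.seats, a.id < b.id.
dest groups: Cairo:{5,7,9} Lima:{1,4,6,11} Macau:{2} Quito:{3,8,10}
Ordered by (a.id, b.id); first 5.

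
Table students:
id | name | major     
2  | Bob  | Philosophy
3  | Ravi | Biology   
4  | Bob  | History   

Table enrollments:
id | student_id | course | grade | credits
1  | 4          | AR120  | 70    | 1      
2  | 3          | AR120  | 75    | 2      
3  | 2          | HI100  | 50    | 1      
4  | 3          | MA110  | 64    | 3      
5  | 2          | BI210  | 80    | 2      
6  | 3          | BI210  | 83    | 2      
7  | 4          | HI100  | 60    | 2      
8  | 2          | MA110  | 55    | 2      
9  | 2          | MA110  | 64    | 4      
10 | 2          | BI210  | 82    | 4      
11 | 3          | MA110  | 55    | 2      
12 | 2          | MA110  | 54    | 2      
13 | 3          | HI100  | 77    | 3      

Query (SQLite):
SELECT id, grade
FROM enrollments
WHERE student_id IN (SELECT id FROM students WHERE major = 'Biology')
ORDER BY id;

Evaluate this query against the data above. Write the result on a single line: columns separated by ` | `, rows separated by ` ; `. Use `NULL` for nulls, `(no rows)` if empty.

Inner query: students.id where major = 'Biology'.
Outer: keep enrollments rows whose student_id is in that set.
Inner query → {3}

2 | 75 ; 4 | 64 ; 6 | 83 ; 11 | 55 ; 13 | 77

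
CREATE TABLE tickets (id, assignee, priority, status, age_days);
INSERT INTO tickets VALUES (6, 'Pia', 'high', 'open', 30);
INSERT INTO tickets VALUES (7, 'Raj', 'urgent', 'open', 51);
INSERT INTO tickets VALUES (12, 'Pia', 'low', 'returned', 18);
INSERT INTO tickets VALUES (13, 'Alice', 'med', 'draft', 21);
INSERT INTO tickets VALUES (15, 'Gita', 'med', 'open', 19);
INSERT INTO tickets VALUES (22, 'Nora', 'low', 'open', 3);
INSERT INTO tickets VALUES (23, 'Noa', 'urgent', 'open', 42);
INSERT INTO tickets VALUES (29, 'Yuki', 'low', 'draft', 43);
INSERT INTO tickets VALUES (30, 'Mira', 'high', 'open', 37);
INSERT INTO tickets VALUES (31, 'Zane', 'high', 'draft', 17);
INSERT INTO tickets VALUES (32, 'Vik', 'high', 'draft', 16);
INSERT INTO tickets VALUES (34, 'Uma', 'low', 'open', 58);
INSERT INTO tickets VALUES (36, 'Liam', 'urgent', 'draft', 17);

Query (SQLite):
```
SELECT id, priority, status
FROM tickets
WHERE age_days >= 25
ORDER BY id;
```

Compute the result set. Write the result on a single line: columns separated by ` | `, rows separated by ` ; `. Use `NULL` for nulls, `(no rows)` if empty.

6 | high | open ; 7 | urgent | open ; 23 | urgent | open ; 29 | low | draft ; 30 | high | open ; 34 | low | open

age_days >= 25: ids {6, 7, 23, 29, 30, 34}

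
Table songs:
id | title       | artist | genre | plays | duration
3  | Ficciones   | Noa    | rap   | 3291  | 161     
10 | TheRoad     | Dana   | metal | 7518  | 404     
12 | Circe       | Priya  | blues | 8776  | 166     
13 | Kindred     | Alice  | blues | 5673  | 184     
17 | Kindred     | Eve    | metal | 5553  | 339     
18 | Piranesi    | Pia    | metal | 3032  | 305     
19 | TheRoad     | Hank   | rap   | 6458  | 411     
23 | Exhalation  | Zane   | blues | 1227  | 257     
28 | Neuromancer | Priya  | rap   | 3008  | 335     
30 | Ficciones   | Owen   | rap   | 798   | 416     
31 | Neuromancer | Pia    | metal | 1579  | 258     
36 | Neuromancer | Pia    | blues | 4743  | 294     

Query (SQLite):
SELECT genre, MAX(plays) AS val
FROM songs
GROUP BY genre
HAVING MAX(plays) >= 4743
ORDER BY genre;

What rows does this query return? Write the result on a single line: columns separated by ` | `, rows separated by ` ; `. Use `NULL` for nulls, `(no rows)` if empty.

blues | 8776 ; metal | 7518 ; rap | 6458

Partition songs by genre; compute MAX(plays) within each group.
HAVING: keep groups where MAX(plays) >= 4743.
  blues: ids {12, 13, 23, 36} → MAX(plays)=8776
  metal: ids {10, 17, 18, 31} → MAX(plays)=7518
  rap: ids {3, 19, 28, 30} → MAX(plays)=6458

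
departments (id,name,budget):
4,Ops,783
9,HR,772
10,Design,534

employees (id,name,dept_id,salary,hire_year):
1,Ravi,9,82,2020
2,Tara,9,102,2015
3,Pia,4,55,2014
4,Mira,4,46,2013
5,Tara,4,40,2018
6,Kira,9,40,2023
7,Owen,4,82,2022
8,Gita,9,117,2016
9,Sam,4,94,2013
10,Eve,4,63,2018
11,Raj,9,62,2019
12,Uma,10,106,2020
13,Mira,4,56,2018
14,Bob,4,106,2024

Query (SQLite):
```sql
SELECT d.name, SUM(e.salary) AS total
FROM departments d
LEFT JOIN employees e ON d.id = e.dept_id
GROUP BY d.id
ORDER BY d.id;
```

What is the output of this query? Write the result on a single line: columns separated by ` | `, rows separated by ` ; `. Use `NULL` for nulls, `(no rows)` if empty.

Ops | 542 ; HR | 403 ; Design | 106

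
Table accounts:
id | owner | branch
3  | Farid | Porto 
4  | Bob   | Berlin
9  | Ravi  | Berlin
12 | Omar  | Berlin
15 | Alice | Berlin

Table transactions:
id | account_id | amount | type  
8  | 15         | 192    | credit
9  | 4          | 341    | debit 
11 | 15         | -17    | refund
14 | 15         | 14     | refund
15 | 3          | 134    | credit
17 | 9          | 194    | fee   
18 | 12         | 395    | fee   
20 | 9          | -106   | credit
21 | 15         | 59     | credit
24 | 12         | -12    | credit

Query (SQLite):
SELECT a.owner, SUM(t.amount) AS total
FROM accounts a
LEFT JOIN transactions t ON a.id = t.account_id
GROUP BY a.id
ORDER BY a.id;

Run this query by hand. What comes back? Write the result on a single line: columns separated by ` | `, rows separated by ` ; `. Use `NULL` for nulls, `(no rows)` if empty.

Farid | 134 ; Bob | 341 ; Ravi | 88 ; Omar | 383 ; Alice | 248

LEFT JOIN keeps every accounts row; unmatched ones get NULL for transactions columns.
Group by accounts.id and compute SUM(t.amount). SUM over an all-NULL group is NULL.
  3: ids {15} → SUM(t.amount)=134
  4: ids {9} → SUM(t.amount)=341
  9: ids {17, 20} → SUM(t.amount)=88
  12: ids {18, 24} → SUM(t.amount)=383
  15: ids {8, 11, 14, 21} → SUM(t.amount)=248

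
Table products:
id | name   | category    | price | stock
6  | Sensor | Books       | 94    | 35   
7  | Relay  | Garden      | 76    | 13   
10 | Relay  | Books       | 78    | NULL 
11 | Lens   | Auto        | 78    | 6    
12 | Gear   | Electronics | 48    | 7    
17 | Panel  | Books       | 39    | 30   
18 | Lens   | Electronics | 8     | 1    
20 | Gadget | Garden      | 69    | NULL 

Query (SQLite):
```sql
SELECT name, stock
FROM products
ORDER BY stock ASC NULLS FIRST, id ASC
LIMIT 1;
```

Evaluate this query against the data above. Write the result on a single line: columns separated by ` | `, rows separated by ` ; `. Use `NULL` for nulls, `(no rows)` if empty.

Relay | NULL

Sort by stock asc, tiebreak id asc: (NULL, id=10), (NULL, id=20), (1, id=18), (6, id=11) …. Take first 1.
NULLS FIRST: NULL stock rows go before all non-NULL rows (among themselves ordered by id asc).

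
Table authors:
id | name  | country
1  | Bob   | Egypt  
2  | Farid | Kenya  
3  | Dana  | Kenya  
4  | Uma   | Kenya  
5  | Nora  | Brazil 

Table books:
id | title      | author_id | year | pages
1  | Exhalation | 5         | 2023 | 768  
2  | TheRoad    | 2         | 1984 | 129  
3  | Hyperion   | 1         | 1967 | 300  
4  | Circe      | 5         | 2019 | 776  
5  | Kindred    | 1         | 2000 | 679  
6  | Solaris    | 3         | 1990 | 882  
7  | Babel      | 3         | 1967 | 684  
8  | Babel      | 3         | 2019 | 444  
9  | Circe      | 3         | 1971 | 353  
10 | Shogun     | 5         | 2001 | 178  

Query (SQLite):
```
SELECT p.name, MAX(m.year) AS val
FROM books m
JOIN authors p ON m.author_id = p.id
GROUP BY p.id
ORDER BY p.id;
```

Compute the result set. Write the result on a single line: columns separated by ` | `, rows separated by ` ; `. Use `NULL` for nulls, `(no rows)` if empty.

Join each books row to its authors via author_id.
Group joined rows by authors.id; compute MAX(m.year) per group.
  1: ids {3, 5} → MAX(m.year)=2000
  2: ids {2} → MAX(m.year)=1984
  3: ids {6, 7, 8, 9} → MAX(m.year)=2019
  5: ids {1, 4, 10} → MAX(m.year)=2023

Bob | 2000 ; Farid | 1984 ; Dana | 2019 ; Nora | 2023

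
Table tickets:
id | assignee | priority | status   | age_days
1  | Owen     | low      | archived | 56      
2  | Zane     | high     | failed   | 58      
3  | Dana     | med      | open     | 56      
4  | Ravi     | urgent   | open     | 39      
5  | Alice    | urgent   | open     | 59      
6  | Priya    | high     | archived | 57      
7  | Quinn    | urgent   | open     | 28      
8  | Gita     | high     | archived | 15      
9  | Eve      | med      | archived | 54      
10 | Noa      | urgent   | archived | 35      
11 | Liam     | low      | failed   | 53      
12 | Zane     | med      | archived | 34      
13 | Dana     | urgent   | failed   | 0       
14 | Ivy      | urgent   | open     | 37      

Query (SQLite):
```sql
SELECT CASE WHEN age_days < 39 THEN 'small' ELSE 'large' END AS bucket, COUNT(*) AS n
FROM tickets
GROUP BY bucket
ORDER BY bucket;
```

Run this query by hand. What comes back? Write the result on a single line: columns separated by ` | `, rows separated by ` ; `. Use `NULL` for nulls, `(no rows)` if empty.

large | 8 ; small | 6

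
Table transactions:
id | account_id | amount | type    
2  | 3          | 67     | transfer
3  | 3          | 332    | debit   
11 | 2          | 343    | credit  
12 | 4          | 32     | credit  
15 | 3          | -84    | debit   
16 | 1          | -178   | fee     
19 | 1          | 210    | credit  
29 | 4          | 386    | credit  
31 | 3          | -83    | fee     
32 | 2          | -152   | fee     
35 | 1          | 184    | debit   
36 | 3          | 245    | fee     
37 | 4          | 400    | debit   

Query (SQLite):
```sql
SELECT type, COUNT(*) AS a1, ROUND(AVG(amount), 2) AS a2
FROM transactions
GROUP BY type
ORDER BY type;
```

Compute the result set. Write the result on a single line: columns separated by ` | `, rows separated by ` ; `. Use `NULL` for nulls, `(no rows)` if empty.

Group transactions by type.
Per group compute: COUNT(*), ROUND(AVG(amount), 2).
  credit: ids {11, 12, 19, 29} → COUNT(*)=4, ROUND(AVG(amount), 2)=242.75
  debit: ids {3, 15, 35, 37} → COUNT(*)=4, ROUND(AVG(amount), 2)=208
  fee: ids {16, 31, 32, 36} → COUNT(*)=4, ROUND(AVG(amount), 2)=-42
  transfer: ids {2} → COUNT(*)=1, ROUND(AVG(amount), 2)=67

credit | 4 | 242.75 ; debit | 4 | 208 ; fee | 4 | -42 ; transfer | 1 | 67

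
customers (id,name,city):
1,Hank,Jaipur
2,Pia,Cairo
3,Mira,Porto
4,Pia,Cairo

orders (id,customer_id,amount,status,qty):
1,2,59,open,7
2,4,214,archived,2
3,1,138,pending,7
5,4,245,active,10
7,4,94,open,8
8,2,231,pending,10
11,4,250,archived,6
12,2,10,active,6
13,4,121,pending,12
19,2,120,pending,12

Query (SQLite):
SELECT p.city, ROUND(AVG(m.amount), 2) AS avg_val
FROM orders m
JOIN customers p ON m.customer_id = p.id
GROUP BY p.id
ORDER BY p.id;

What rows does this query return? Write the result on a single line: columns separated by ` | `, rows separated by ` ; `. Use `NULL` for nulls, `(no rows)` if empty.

Join each orders row to its customers via customer_id.
Group joined rows by customers.id; compute ROUND(AVG(m.amount), 2) per group.
  1: ids {3} → ROUND(AVG(m.amount), 2)=138
  2: ids {1, 8, 12, 19} → ROUND(AVG(m.amount), 2)=105
  4: ids {2, 5, 7, 11, 13} → ROUND(AVG(m.amount), 2)=184.8

Jaipur | 138 ; Cairo | 105 ; Cairo | 184.8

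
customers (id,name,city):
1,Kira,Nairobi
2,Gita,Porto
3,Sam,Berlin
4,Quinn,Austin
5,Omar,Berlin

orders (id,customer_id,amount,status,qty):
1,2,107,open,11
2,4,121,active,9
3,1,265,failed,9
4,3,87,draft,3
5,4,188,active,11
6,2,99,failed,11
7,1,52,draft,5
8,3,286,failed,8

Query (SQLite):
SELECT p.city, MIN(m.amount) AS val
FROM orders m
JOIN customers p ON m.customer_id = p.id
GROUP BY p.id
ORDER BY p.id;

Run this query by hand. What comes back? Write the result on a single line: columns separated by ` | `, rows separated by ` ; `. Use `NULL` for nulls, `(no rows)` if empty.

Nairobi | 52 ; Porto | 99 ; Berlin | 87 ; Austin | 121

Join each orders row to its customers via customer_id.
Group joined rows by customers.id; compute MIN(m.amount) per group.
  1: ids {3, 7} → MIN(m.amount)=52
  2: ids {1, 6} → MIN(m.amount)=99
  3: ids {4, 8} → MIN(m.amount)=87
  4: ids {2, 5} → MIN(m.amount)=121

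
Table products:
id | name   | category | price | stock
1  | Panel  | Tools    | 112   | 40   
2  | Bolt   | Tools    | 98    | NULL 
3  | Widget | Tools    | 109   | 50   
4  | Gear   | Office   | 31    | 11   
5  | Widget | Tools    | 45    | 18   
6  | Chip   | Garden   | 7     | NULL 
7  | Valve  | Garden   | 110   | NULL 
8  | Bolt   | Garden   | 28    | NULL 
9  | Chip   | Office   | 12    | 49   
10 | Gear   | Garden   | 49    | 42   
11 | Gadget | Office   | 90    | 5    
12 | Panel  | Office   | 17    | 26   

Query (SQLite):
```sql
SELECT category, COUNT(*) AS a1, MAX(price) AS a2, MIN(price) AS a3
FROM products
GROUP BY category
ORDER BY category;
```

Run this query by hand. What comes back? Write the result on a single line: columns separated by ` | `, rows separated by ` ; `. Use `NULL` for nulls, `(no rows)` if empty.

Group products by category.
Per group compute: COUNT(*), MAX(price), MIN(price).
  Garden: ids {6, 7, 8, 10} → COUNT(*)=4, MAX(price)=110, MIN(price)=7
  Office: ids {4, 9, 11, 12} → COUNT(*)=4, MAX(price)=90, MIN(price)=12
  Tools: ids {1, 2, 3, 5} → COUNT(*)=4, MAX(price)=112, MIN(price)=45

Garden | 4 | 110 | 7 ; Office | 4 | 90 | 12 ; Tools | 4 | 112 | 45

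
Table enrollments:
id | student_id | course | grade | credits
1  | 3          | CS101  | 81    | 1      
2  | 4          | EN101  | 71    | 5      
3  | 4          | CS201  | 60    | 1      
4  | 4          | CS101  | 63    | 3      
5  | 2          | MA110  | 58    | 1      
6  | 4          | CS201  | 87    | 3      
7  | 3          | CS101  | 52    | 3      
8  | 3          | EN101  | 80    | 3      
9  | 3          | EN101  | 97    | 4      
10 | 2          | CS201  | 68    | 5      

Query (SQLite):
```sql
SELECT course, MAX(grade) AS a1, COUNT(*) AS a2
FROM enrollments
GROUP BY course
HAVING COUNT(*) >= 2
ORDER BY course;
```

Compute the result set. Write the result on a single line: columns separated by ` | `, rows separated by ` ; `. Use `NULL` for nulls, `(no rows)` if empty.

CS101 | 81 | 3 ; CS201 | 87 | 3 ; EN101 | 97 | 3

Group enrollments by course.
Per group compute: MAX(grade), COUNT(*).
HAVING: drop groups with fewer than 2 rows.
  CS101: ids {1, 4, 7} → MAX(grade)=81, COUNT(*)=3
  CS201: ids {3, 6, 10} → MAX(grade)=87, COUNT(*)=3
  EN101: ids {2, 8, 9} → MAX(grade)=97, COUNT(*)=3
  MA110: ids {5} → MAX(grade)=58, COUNT(*)=1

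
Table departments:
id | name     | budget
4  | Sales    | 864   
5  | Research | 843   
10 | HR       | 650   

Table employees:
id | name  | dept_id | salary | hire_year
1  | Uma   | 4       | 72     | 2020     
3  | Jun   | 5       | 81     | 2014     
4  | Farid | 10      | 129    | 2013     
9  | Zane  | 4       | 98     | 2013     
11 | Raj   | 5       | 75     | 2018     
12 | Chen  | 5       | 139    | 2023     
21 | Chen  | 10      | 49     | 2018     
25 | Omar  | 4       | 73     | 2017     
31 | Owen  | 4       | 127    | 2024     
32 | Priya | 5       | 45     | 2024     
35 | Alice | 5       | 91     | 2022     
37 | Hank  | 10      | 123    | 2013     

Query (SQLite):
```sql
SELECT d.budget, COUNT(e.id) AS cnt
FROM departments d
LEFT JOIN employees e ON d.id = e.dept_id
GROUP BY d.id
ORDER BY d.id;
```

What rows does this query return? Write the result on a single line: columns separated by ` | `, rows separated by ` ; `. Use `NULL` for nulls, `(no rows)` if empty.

864 | 4 ; 843 | 5 ; 650 | 3

LEFT JOIN keeps every departments row; unmatched ones get NULL for employees columns.
Group by departments.id and compute COUNT(e.id). COUNT(col) of an all-NULL group is 0.
  4: ids {1, 9, 25, 31} → COUNT(e.id)=4
  5: ids {3, 11, 12, 32, 35} → COUNT(e.id)=5
  10: ids {4, 21, 37} → COUNT(e.id)=3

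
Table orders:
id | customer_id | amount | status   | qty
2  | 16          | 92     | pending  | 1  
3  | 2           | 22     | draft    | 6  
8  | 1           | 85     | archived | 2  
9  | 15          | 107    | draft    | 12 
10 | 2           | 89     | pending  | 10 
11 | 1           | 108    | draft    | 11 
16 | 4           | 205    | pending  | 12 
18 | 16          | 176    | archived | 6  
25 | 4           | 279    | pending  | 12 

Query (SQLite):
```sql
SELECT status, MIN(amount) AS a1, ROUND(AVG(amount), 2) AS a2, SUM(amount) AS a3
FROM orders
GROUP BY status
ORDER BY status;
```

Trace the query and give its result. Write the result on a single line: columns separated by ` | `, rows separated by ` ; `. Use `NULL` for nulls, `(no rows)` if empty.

Group orders by status.
Per group compute: MIN(amount), ROUND(AVG(amount), 2), SUM(amount).
  archived: ids {8, 18} → MIN(amount)=85, ROUND(AVG(amount), 2)=130.5, SUM(amount)=261
  draft: ids {3, 9, 11} → MIN(amount)=22, ROUND(AVG(amount), 2)=79, SUM(amount)=237
  pending: ids {2, 10, 16, 25} → MIN(amount)=89, ROUND(AVG(amount), 2)=166.25, SUM(amount)=665

archived | 85 | 130.5 | 261 ; draft | 22 | 79 | 237 ; pending | 89 | 166.25 | 665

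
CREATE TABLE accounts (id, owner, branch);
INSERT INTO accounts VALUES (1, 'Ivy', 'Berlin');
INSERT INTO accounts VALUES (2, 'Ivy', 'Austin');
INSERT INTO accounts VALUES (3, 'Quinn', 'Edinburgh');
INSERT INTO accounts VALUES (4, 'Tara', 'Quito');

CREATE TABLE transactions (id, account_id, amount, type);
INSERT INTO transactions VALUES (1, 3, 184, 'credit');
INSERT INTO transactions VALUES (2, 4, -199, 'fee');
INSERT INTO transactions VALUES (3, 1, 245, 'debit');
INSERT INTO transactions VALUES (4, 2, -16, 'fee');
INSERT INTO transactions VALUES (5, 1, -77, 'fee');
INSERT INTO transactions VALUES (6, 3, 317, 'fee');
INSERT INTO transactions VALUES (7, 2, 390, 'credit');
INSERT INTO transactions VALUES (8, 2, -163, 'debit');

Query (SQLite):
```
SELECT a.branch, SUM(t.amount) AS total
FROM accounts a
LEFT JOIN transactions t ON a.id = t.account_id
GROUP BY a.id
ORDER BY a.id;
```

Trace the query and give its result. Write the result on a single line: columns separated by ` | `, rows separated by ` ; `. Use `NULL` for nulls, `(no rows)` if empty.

LEFT JOIN keeps every accounts row; unmatched ones get NULL for transactions columns.
Group by accounts.id and compute SUM(t.amount). SUM over an all-NULL group is NULL.
  1: ids {3, 5} → SUM(t.amount)=168
  2: ids {4, 7, 8} → SUM(t.amount)=211
  3: ids {1, 6} → SUM(t.amount)=501
  4: ids {2} → SUM(t.amount)=-199

Berlin | 168 ; Austin | 211 ; Edinburgh | 501 ; Quito | -199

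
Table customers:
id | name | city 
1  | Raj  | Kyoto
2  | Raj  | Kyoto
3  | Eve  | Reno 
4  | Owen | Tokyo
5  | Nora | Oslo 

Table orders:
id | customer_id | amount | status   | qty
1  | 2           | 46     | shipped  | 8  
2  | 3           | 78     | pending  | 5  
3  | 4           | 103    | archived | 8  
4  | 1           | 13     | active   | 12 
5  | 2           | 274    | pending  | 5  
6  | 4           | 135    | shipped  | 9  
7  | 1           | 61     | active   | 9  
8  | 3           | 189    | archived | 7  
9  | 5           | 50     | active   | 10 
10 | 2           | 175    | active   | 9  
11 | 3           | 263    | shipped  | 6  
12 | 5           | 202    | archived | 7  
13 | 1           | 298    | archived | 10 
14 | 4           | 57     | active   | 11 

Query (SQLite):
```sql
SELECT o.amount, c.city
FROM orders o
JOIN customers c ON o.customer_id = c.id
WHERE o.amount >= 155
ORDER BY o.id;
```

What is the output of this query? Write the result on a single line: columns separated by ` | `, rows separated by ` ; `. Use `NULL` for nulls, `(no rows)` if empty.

274 | Kyoto ; 189 | Reno ; 175 | Kyoto ; 263 | Reno ; 202 | Oslo ; 298 | Kyoto

Each orders row matches the customers row where customer_id = customers.id.
Then keep rows with o.amount >= 155.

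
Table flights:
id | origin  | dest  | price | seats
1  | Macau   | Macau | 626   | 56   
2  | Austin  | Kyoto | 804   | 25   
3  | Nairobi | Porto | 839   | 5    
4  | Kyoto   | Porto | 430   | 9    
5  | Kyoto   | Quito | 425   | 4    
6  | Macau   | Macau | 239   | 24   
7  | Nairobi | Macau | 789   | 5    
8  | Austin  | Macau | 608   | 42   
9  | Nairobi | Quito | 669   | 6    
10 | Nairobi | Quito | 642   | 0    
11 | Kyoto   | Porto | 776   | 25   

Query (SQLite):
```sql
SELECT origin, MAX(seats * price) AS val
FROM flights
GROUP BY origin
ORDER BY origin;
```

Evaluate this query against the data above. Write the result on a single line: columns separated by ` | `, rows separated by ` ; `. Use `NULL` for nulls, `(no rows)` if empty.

Austin | 25536 ; Kyoto | 19400 ; Macau | 35056 ; Nairobi | 4195

For each row compute seats * price.
Group by origin; take MAX of the expression per group.
  Austin: ids {2, 8} → MAX(seats * price)=25536
  Kyoto: ids {4, 5, 11} → MAX(seats * price)=19400
  Macau: ids {1, 6} → MAX(seats * price)=35056
  Nairobi: ids {3, 7, 9, 10} → MAX(seats * price)=4195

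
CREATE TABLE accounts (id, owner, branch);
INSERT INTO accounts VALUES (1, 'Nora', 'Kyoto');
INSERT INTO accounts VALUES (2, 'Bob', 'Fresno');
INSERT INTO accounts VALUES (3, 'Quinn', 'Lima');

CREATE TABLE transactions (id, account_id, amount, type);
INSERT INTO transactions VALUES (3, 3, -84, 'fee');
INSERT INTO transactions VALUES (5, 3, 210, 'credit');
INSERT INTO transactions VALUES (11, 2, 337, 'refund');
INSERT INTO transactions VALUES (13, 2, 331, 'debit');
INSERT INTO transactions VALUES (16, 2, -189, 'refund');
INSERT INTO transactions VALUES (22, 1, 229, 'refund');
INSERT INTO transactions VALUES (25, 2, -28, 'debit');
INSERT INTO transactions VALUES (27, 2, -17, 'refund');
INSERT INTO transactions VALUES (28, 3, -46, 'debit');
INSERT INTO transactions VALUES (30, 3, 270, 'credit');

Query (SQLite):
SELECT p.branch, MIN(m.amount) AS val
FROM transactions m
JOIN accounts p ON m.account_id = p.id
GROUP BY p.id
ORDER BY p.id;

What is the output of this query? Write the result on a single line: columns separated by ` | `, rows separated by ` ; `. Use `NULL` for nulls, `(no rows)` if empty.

Join each transactions row to its accounts via account_id.
Group joined rows by accounts.id; compute MIN(m.amount) per group.
  1: ids {22} → MIN(m.amount)=229
  2: ids {11, 13, 16, 25, 27} → MIN(m.amount)=-189
  3: ids {3, 5, 28, 30} → MIN(m.amount)=-84

Kyoto | 229 ; Fresno | -189 ; Lima | -84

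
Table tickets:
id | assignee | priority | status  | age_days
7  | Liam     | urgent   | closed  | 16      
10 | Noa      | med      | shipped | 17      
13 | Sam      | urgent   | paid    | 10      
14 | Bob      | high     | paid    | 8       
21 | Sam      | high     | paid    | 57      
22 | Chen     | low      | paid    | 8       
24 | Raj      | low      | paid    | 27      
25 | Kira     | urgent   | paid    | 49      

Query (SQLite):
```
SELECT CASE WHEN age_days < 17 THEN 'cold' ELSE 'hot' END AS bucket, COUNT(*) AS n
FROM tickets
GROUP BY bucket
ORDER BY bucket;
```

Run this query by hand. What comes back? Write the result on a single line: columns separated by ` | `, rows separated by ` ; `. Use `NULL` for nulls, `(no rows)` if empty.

cold | 4 ; hot | 4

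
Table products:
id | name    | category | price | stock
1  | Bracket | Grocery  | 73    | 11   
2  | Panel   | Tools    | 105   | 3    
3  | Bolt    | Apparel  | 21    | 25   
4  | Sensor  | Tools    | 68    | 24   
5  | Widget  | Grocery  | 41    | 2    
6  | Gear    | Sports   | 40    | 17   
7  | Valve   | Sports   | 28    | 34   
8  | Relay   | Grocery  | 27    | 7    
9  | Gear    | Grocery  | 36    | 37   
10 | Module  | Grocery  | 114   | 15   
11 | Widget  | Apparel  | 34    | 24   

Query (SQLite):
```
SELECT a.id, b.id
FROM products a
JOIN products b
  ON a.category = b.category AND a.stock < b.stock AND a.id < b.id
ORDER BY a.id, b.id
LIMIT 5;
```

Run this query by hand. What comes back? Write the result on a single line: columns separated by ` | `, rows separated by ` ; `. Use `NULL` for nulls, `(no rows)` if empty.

Pairs (a,b) with same category, a.stock < b.stock, a.id < b.id.
category groups: Apparel:{3,11} Grocery:{1,5,8,9,10} Sports:{6,7} Tools:{2,4}
Ordered by (a.id, b.id); first 5.

1 | 9 ; 1 | 10 ; 2 | 4 ; 5 | 8 ; 5 | 9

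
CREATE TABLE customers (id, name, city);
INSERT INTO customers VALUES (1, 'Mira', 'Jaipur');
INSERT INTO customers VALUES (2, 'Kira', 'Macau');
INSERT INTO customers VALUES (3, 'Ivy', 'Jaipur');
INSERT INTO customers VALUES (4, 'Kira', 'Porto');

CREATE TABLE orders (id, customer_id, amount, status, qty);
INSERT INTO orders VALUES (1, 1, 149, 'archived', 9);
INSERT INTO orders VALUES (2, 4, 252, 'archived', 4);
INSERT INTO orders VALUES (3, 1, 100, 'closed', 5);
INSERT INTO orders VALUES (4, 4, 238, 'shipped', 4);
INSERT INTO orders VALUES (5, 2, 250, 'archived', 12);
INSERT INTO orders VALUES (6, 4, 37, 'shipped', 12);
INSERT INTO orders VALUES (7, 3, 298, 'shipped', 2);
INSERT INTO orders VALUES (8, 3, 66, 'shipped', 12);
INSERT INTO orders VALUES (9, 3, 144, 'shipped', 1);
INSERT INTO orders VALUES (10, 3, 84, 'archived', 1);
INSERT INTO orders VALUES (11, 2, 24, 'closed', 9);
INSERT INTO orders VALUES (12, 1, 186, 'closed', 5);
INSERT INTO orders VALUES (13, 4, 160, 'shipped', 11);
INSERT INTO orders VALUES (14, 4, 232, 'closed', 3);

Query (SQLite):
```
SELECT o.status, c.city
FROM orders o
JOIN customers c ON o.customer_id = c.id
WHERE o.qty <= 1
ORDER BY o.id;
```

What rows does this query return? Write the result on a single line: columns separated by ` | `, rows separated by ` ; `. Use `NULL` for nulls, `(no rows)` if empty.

Each orders row matches the customers row where customer_id = customers.id.
Then keep rows with o.qty <= 1.

shipped | Jaipur ; archived | Jaipur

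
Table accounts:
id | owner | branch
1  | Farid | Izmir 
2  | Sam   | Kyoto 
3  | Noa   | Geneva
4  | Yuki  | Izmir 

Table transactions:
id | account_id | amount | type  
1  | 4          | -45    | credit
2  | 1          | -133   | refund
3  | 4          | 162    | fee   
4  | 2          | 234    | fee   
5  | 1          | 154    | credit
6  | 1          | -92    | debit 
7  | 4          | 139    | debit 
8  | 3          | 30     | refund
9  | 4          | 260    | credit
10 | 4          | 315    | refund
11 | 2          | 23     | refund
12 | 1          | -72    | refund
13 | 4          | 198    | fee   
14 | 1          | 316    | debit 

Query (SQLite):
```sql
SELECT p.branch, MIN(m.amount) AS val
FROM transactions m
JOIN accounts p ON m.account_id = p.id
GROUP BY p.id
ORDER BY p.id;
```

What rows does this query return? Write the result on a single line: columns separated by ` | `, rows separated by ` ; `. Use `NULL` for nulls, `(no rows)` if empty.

Join each transactions row to its accounts via account_id.
Group joined rows by accounts.id; compute MIN(m.amount) per group.
  1: ids {2, 5, 6, 12, 14} → MIN(m.amount)=-133
  2: ids {4, 11} → MIN(m.amount)=23
  3: ids {8} → MIN(m.amount)=30
  4: ids {1, 3, 7, 9, 10, 13} → MIN(m.amount)=-45

Izmir | -133 ; Kyoto | 23 ; Geneva | 30 ; Izmir | -45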